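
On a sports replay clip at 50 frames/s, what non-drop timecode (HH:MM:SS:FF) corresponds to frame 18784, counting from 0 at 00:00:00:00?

00:06:15:34

18784 ÷ 50 = 375 full seconds, remainder 34 frames.
375 s = 0 h 6 min 15 s.
Timecode: 00:06:15:34.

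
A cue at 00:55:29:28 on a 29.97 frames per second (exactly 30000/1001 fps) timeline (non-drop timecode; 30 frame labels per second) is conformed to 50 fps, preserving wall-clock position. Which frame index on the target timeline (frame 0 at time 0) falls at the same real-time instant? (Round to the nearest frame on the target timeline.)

Source frame index: (0×3600 + 55×60 + 29) × 30 + 28 = 99898.
Real time: 99898 / (30000/1001) = 49998949/15000 s.
Target frame: (49998949/15000) × (50) = 49998949/300 ≈ 166663.163 → 166663.

frame 166663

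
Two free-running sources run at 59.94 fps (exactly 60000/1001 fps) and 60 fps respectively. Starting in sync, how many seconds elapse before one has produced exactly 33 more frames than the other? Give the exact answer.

550.55 seconds

The gap grows by |60 − 60000/1001| = 60/1001 frames per second.
Time for a 33-frame gap: 33 ÷ (60/1001) = 550.55 s.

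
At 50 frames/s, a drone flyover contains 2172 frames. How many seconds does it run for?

43.44 seconds

Running time = 2172 / (50) = 43.44 s.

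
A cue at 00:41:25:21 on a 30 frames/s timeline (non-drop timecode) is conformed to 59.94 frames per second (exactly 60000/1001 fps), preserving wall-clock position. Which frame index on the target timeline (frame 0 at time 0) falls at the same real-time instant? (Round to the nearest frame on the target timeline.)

frame 148993

Source frame index: (0×3600 + 41×60 + 25) × 30 + 21 = 74571.
Real time: 74571 / (30) = 24857/10 s.
Target frame: (24857/10) × (60000/1001) = 21306000/143 ≈ 148993.007 → 148993.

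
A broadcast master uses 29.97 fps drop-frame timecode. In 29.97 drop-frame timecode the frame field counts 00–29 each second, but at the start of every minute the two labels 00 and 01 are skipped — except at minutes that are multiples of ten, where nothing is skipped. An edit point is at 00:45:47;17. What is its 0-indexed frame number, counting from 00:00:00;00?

Complete 10-minute blocks: 4, each 17982 frames → 71928.
Remaining 5 whole minutes in the current block: 1800 + 4 × 1798 = 8992 frames.
Within the current minute: 47 × 30 + 17 − 2 = 1425 (labels ;00/;01 skipped at this minute). Total = 71928 + 8992 + 1425 = 82345.

82345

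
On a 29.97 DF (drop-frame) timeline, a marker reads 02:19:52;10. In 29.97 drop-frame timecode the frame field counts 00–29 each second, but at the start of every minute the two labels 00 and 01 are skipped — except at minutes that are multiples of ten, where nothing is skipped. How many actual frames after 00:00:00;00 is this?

251518

As if non-drop at 30 labels/s: (2 × 3600 + 19 × 60 + 52) × 30 + 10 = 251770.
Minute boundaries passed: 139; those not divisible by 10: 139 − 13 = 126; dropped labels = 2 × 126 = 252.
Actual frame index = 251770 − 252 = 251518.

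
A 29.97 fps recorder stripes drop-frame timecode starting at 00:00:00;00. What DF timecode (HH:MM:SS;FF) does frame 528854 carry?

04:54:06;04

Each 10-minute DF block holds 10 × 60 × 30 − 9 × 2 = 17982 frames. 528854 ÷ 17982 → 29 full blocks, remainder 7376.
Within the partial block the first minute is 1800 frames and each further minute 1798, so 4 further minute boundaries passed. Total skipped labels = 18 × 29 + 2 × 4 = 530.
Non-drop label index = 528854 + 530 = 529384; at 30 labels/s that is 04:54:06:04, i.e. DF 04:54:06;04.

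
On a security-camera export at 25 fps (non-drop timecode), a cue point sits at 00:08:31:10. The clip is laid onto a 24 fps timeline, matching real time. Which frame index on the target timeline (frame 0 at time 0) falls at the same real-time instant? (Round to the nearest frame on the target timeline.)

frame 12274

Source frame index: (0×3600 + 8×60 + 31) × 25 + 10 = 12785.
Real time: 12785 / (25) = 2557/5 s.
Target frame: (2557/5) × (24) = 61368/5 ≈ 12273.600 → 12274.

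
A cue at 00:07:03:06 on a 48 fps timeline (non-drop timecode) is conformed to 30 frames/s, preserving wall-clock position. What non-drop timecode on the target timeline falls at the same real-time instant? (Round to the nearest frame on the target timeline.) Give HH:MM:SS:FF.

Source frame index: (0×3600 + 7×60 + 3) × 48 + 6 = 20310.
Real time: 20310 / (48) = 3385/8 s.
Target frame: (3385/8) × (30) = 50775/4 ≈ 12693.750 → 12694.
At 30 labels/s: frame 12694 → 00:07:03:04.

00:07:03:04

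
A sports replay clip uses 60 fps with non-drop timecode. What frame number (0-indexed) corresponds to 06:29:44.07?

Total seconds to the label: (6 × 3600 + 29 × 60 + 44) = 23384.
Frame index = 23384 × 60 + 7 = 1403047.

frame 1403047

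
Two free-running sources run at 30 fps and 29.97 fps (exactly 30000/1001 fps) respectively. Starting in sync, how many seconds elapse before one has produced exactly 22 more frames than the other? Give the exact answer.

11011/15 seconds

The gap grows by |30000/1001 − 30| = 30/1001 frames per second.
Time for a 22-frame gap: 22 ÷ (30/1001) = 11011/15 s.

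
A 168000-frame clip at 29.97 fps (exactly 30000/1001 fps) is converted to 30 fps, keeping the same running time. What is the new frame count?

168168 frames

Target frames = source frames × (target rate / source rate) = 168000 × (30)/(30000/1001) = 168000 × 1001/1000 = 168168.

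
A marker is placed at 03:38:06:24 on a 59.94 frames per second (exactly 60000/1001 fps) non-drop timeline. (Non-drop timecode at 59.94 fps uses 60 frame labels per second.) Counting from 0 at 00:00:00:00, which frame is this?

Total seconds to the label: (3 × 3600 + 38 × 60 + 6) = 13086.
Frame index = 13086 × 60 + 24 = 785184.

frame 785184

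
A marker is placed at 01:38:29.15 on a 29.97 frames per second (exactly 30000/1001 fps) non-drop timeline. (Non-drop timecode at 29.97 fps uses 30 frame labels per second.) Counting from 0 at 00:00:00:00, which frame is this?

frame 177285

Total seconds to the label: (1 × 3600 + 38 × 60 + 29) = 5909.
Frame index = 5909 × 30 + 15 = 177285.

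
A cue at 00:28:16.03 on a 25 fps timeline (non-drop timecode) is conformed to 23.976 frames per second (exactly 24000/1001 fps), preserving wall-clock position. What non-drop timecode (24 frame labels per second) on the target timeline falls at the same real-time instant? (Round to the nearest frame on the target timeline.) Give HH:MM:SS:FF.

00:28:14:10

Source frame index: (0×3600 + 28×60 + 16) × 25 + 3 = 42403.
Real time: 42403 / (25) = 42403/25 s.
Target frame: (42403/25) × (24000/1001) = 40706880/1001 ≈ 40666.214 → 40666.
At 24 labels/s: frame 40666 → 00:28:14:10.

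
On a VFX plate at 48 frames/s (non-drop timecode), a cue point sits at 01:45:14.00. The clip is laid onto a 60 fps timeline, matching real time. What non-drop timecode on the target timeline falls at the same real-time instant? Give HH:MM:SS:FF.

01:45:14:00

Source frame index: (1×3600 + 45×60 + 14) × 48 + 0 = 303072.
Real time: 303072 / (48) = 6314 s.
Target frame: (6314) × (60) = 378840.
At 60 labels/s: frame 378840 → 01:45:14:00.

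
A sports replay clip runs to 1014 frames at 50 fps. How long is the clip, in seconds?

20.28 seconds

Running time = 1014 / (50) = 20.28 s.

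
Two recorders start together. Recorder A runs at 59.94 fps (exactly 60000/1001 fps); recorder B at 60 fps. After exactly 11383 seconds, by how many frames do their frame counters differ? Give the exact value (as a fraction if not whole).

A emits 60000/1001 × 11383 = 682980000/1001 frames; B emits 60 × 11383 = 682980.
Difference = 682980/1001 frames (≈ 682.2977); B is ahead of A.

682980/1001 frames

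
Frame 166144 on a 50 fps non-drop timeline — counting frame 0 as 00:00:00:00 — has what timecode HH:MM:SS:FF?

00:55:22:44

166144 ÷ 50 = 3322 full seconds, remainder 44 frames.
3322 s = 0 h 55 min 22 s.
Timecode: 00:55:22:44.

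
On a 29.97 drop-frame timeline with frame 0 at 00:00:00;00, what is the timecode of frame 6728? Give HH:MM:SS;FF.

Each 10-minute DF block holds 10 × 60 × 30 − 9 × 2 = 17982 frames. 6728 ÷ 17982 → 0 full blocks, remainder 6728.
Within the partial block the first minute is 1800 frames and each further minute 1798, so 3 further minute boundaries passed. Total skipped labels = 18 × 0 + 2 × 3 = 6.
Non-drop label index = 6728 + 6 = 6734; at 30 labels/s that is 00:03:44:14, i.e. DF 00:03:44;14.

00:03:44;14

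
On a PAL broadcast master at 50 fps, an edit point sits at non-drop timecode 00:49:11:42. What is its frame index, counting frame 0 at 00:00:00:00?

147592

Total seconds to the label: (0 × 3600 + 49 × 60 + 11) = 2951.
Frame index = 2951 × 50 + 42 = 147592.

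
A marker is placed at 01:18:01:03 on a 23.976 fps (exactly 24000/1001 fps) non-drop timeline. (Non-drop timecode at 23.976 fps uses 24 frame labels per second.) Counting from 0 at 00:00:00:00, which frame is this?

frame 112347

Total seconds to the label: (1 × 3600 + 18 × 60 + 1) = 4681.
Frame index = 4681 × 24 + 3 = 112347.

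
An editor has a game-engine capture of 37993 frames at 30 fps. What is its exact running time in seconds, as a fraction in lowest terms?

Running time = 37993 ÷ (30) = 37993 × 1/30 = 37993/30 s.

37993/30 seconds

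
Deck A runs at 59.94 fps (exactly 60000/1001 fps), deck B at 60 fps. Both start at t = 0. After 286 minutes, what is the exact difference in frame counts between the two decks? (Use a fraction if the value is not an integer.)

7200/7 frames

286 min = 17160 s.
A emits 60000/1001 × 17160 = 7200000/7 frames; B emits 60 × 17160 = 1029600.
Difference = 7200/7 frames (≈ 1028.5714); B is ahead of A.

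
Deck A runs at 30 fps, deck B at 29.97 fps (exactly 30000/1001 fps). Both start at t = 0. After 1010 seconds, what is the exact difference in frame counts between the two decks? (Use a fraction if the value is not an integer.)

30300/1001 frames

A emits 30 × 1010 = 30300 frames; B emits 30000/1001 × 1010 = 30300000/1001.
Difference = 30300/1001 frames (≈ 30.2697); B is behind A.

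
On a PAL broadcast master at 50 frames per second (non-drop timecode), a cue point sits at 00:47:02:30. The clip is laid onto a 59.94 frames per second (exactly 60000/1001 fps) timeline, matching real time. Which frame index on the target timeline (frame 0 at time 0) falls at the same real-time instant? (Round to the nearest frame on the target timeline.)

Source frame index: (0×3600 + 47×60 + 2) × 50 + 30 = 141130.
Real time: 141130 / (50) = 14113/5 s.
Target frame: (14113/5) × (60000/1001) = 15396000/91 ≈ 169186.813 → 169187.

frame 169187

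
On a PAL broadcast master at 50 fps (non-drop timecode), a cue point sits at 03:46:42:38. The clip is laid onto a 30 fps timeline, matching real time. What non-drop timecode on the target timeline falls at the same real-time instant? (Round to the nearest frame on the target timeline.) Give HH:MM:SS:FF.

Source frame index: (3×3600 + 46×60 + 42) × 50 + 38 = 680138.
Real time: 680138 / (50) = 340069/25 s.
Target frame: (340069/25) × (30) = 2040414/5 ≈ 408082.800 → 408083.
At 30 labels/s: frame 408083 → 03:46:42:23.

03:46:42:23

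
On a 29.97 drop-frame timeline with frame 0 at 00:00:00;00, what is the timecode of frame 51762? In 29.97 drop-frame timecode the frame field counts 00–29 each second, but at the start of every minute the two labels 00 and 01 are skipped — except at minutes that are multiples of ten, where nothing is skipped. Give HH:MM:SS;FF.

Each 10-minute DF block holds 10 × 60 × 30 − 9 × 2 = 17982 frames. 51762 ÷ 17982 → 2 full blocks, remainder 15798.
Within the partial block the first minute is 1800 frames and each further minute 1798, so 8 further minute boundaries passed. Total skipped labels = 18 × 2 + 2 × 8 = 52.
Non-drop label index = 51762 + 52 = 51814; at 30 labels/s that is 00:28:47:04, i.e. DF 00:28:47;04.

00:28:47;04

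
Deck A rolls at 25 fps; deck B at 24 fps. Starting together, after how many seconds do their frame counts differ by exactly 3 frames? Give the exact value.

3 seconds

The gap grows by |24 − 25| = 1 frame per second.
Time for a 3-frame gap: 3 ÷ (1) = 3 s.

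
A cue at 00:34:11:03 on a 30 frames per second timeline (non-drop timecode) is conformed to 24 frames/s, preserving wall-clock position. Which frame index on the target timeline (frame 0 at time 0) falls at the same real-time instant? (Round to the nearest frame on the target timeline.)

Source frame index: (0×3600 + 34×60 + 11) × 30 + 3 = 61533.
Real time: 61533 / (30) = 20511/10 s.
Target frame: (20511/10) × (24) = 246132/5 ≈ 49226.400 → 49226.

frame 49226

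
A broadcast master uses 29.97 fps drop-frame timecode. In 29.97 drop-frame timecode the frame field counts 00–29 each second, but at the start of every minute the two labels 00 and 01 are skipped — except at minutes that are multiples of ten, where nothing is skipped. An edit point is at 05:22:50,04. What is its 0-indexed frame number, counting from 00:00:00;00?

580524

Complete 10-minute blocks: 32, each 17982 frames → 575424.
Remaining 2 whole minutes in the current block: 1800 + 1 × 1798 = 3598 frames.
Within the current minute: 50 × 30 + 4 − 2 = 1502 (labels ;00/;01 skipped at this minute). Total = 575424 + 3598 + 1502 = 580524.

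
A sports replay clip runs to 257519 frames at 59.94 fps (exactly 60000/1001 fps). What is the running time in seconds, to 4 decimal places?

4296.2753 seconds

Running time = 257519 × 1001/60000 = 257776519/60000 s ≈ 4296.2753 s.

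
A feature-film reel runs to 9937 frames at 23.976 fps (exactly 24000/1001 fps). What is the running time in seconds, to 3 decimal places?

414.456 seconds

Running time = 9937 × 1001/24000 = 9946937/24000 s ≈ 414.456 s.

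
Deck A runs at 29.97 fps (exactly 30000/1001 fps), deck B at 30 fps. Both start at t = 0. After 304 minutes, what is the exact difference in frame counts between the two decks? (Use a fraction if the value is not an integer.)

547200/1001 frames

304 min = 18240 s.
A emits 30000/1001 × 18240 = 547200000/1001 frames; B emits 30 × 18240 = 547200.
Difference = 547200/1001 frames (≈ 546.6533); B is ahead of A.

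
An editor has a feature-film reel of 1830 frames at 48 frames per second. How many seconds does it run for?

38.125 seconds

Running time = 1830 / (48) = 38.125 s.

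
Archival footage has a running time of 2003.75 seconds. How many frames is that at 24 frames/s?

48090 frames

Frames = 2003.75 × 24 = 48090.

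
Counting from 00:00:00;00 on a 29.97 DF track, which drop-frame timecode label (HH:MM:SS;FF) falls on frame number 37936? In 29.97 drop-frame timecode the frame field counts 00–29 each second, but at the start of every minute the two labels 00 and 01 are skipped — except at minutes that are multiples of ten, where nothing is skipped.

Each 10-minute DF block holds 10 × 60 × 30 − 9 × 2 = 17982 frames. 37936 ÷ 17982 → 2 full blocks, remainder 1972.
Within the partial block the first minute is 1800 frames and each further minute 1798, so 1 further minute boundary passed. Total skipped labels = 18 × 2 + 2 × 1 = 38.
Non-drop label index = 37936 + 38 = 37974; at 30 labels/s that is 00:21:05:24, i.e. DF 00:21:05;24.

00:21:05;24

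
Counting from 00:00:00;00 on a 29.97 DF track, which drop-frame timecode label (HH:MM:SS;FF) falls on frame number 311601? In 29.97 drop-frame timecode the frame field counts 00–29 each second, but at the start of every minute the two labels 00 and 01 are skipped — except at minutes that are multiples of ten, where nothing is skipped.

02:53:17;03

Ten DF minutes hold 17982 frames, so frame 311601 lies in block 17 (frames 305694–323675) with 5907 frames into that block.
The block's first minute is 1800 frames and the rest 1798 each; 5907 frames reaches minute 3, so 17 × 18 + 3 × 2 = 312 labels have been skipped so far.
Adding those back, label number 311601 + 312 = 311913 at 30 labels/s is 10397 s + 3 f = 2 h 53 min 17 s frame 3, i.e. 02:53:17;03.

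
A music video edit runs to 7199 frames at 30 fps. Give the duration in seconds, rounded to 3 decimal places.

Running time = 7199 × 1/30 = 7199/30 s ≈ 239.967 s.

239.967 seconds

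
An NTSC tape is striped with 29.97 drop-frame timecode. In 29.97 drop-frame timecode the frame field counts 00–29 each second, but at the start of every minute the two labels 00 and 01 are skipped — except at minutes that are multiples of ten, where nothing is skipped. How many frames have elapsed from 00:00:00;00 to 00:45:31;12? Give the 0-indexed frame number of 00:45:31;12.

81860

As if non-drop at 30 labels/s: (0 × 3600 + 45 × 60 + 31) × 30 + 12 = 81942.
Minute boundaries passed: 45; those not divisible by 10: 45 − 4 = 41; dropped labels = 2 × 41 = 82.
Actual frame index = 81942 − 82 = 81860.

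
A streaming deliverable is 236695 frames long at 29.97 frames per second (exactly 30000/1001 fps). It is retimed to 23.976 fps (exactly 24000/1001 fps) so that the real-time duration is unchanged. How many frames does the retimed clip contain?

Frames at target rate = 236695 × (24000/1001) / (30000/1001) = 189356.

189356 frames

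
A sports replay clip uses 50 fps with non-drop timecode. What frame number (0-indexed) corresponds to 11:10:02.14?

Total seconds to the label: (11 × 3600 + 10 × 60 + 2) = 40202.
Frame index = 40202 × 50 + 14 = 2010114.

2010114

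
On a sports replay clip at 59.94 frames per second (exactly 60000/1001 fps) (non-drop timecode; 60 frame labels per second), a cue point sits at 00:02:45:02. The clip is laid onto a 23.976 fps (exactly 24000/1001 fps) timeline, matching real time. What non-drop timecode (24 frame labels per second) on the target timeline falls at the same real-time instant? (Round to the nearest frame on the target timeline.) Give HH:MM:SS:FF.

Source frame index: (0×3600 + 2×60 + 45) × 60 + 2 = 9902.
Real time: 9902 / (60000/1001) = 4955951/30000 s.
Target frame: (4955951/30000) × (24000/1001) = 19804/5 ≈ 3960.800 → 3961.
At 24 labels/s: frame 3961 → 00:02:45:01.

00:02:45:01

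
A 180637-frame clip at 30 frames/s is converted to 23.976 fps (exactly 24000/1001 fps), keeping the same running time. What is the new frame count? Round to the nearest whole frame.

144365 frames

Frames at target rate = 180637 × (24000/1001) / (30) = 144509600/1001 ≈ 144365.235.
Nearest whole frame: 144365.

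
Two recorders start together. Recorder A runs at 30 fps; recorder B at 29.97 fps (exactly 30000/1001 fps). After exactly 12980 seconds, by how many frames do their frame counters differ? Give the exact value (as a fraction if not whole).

A emits 30 × 12980 = 389400 frames; B emits 30000/1001 × 12980 = 35400000/91.
Difference = 35400/91 frames (≈ 389.0110); B is behind A.

35400/91 frames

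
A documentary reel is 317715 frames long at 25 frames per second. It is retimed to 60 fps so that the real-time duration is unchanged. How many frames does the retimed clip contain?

Target frames = source frames × (target rate / source rate) = 317715 × (60)/(25) = 317715 × 12/5 = 762516.

762516 frames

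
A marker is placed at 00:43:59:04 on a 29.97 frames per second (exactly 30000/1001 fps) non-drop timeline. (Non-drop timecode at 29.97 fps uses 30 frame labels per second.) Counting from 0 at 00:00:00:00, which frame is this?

frame 79174

Total seconds to the label: (0 × 3600 + 43 × 60 + 59) = 2639.
Frame index = 2639 × 30 + 4 = 79174.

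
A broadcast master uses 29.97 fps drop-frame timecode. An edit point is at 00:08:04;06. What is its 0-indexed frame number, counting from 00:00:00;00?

Complete 10-minute blocks: 0, each 17982 frames → 0.
Remaining 8 whole minutes in the current block: 1800 + 7 × 1798 = 14386 frames.
Within the current minute: 4 × 30 + 6 − 2 = 124 (labels ;00/;01 skipped at this minute). Total = 0 + 14386 + 124 = 14510.

14510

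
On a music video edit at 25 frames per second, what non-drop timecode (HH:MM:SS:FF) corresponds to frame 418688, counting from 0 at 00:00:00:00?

04:39:07:13

418688 ÷ 25 = 16747 full seconds, remainder 13 frames.
16747 s = 4 h 39 min 7 s.
Timecode: 04:39:07:13.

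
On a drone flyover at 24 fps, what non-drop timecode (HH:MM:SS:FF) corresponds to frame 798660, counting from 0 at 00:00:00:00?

09:14:37:12

798660 ÷ 24 = 33277 full seconds, remainder 12 frames.
33277 s = 9 h 14 min 37 s.
Timecode: 09:14:37:12.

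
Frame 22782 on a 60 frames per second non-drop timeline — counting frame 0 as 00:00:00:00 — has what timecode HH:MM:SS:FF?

22782 ÷ 60 = 379 full seconds, remainder 42 frames.
379 s = 0 h 6 min 19 s.
Timecode: 00:06:19:42.

00:06:19:42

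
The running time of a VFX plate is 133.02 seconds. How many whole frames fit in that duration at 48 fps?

Frames = 133.02 × 48 = 159624/25 ≈ 6384.9600.
Complete frames: 6384.

6384 frames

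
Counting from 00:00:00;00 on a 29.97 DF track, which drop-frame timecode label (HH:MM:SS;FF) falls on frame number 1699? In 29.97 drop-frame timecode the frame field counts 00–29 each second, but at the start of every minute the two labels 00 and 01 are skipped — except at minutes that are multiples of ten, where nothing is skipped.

Each 10-minute DF block holds 10 × 60 × 30 − 9 × 2 = 17982 frames. 1699 ÷ 17982 → 0 full blocks, remainder 1699.
Within the partial block the first minute is 1800 frames and each further minute 1798, so 0 further minute boundaries passed. Total skipped labels = 18 × 0 + 2 × 0 = 0.
Non-drop label index = 1699 + 0 = 1699; at 30 labels/s that is 00:00:56:19, i.e. DF 00:00:56;19.

00:00:56;19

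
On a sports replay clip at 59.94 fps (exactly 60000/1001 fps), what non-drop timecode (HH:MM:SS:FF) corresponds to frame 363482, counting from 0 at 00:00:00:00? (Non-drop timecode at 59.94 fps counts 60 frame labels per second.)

01:40:58:02

363482 ÷ 60 = 6058 full seconds, remainder 2 frames.
6058 s = 1 h 40 min 58 s.
Timecode: 01:40:58:02.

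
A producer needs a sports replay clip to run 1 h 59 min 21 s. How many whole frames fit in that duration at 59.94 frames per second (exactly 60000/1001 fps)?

429230 frames

1 h 59 min 21 s = 7161 s.
Frames = 7161 × 60000/1001 = 5580000/13 ≈ 429230.7692.
Complete frames: 429230.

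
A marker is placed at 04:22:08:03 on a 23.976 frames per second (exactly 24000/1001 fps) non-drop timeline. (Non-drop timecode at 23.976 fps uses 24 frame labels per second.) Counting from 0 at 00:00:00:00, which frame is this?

Total seconds to the label: (4 × 3600 + 22 × 60 + 8) = 15728.
Frame index = 15728 × 24 + 3 = 377475.

frame 377475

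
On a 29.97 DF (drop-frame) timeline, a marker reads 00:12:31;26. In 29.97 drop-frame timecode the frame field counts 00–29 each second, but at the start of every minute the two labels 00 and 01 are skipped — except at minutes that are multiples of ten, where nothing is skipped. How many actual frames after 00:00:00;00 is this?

Complete 10-minute blocks: 1, each 17982 frames → 17982.
Remaining 2 whole minutes in the current block: 1800 + 1 × 1798 = 3598 frames.
Within the current minute: 31 × 30 + 26 − 2 = 954 (labels ;00/;01 skipped at this minute). Total = 17982 + 3598 + 954 = 22534.

22534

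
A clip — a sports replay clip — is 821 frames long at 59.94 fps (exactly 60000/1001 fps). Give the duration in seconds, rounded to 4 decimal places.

Running time = 821 × 1001/60000 = 821821/60000 s ≈ 13.6970 s.

13.6970 seconds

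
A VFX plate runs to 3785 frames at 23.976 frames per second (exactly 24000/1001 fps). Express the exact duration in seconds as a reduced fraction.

Running time = 3785 ÷ (24000/1001) = 3785 × 1001/24000 = 757757/4800 s.

757757/4800 seconds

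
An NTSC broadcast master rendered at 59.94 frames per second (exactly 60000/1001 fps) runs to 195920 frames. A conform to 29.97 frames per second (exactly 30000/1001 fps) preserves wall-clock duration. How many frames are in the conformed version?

97960 frames

Frames at target rate = 195920 × (30000/1001) / (60000/1001) = 97960.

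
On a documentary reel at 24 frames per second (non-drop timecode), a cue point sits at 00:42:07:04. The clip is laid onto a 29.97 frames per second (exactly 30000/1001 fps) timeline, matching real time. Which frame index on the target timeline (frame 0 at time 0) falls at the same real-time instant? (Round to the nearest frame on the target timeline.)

frame 75739

Source frame index: (0×3600 + 42×60 + 7) × 24 + 4 = 60652.
Real time: 60652 / (24) = 15163/6 s.
Target frame: (15163/6) × (30000/1001) = 75815000/1001 ≈ 75739.261 → 75739.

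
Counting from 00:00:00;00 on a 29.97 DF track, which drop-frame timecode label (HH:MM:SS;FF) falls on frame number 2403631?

22:16:41;07

Each 10-minute DF block holds 10 × 60 × 30 − 9 × 2 = 17982 frames. 2403631 ÷ 17982 → 133 full blocks, remainder 12025.
Within the partial block the first minute is 1800 frames and each further minute 1798, so 6 further minute boundaries passed. Total skipped labels = 18 × 133 + 2 × 6 = 2406.
Non-drop label index = 2403631 + 2406 = 2406037; at 30 labels/s that is 22:16:41:07, i.e. DF 22:16:41;07.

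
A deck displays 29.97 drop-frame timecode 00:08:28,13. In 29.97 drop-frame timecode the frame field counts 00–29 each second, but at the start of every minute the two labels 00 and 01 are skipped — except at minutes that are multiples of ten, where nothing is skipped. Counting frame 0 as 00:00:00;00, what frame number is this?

Complete 10-minute blocks: 0, each 17982 frames → 0.
Remaining 8 whole minutes in the current block: 1800 + 7 × 1798 = 14386 frames.
Within the current minute: 28 × 30 + 13 − 2 = 851 (labels ;00/;01 skipped at this minute). Total = 0 + 14386 + 851 = 15237.

15237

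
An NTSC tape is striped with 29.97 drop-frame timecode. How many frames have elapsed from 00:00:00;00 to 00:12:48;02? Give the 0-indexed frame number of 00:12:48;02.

Complete 10-minute blocks: 1, each 17982 frames → 17982.
Remaining 2 whole minutes in the current block: 1800 + 1 × 1798 = 3598 frames.
Within the current minute: 48 × 30 + 2 − 2 = 1440 (labels ;00/;01 skipped at this minute). Total = 17982 + 3598 + 1440 = 23020.

23020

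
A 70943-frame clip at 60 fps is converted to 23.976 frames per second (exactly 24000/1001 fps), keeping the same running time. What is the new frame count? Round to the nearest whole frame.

28349 frames

Frames at target rate = 70943 × (24000/1001) / (60) = 28377200/1001 ≈ 28348.851.
Nearest whole frame: 28349.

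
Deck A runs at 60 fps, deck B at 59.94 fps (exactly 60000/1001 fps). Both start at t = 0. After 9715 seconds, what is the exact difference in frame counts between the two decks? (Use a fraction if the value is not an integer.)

A emits 60 × 9715 = 582900 frames; B emits 60000/1001 × 9715 = 582900000/1001.
Difference = 582900/1001 frames (≈ 582.3177); B is behind A.

582900/1001 frames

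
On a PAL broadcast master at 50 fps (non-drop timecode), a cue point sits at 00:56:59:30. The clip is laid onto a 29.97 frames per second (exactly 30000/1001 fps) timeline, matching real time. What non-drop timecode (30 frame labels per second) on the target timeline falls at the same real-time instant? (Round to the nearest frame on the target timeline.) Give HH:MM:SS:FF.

00:56:56:06

Source frame index: (0×3600 + 56×60 + 59) × 50 + 30 = 170980.
Real time: 170980 / (50) = 17098/5 s.
Target frame: (17098/5) × (30000/1001) = 102588000/1001 ≈ 102485.514 → 102486.
At 30 labels/s: frame 102486 → 00:56:56:06.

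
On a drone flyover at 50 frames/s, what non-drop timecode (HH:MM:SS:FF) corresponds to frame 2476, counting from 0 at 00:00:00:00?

00:00:49:26

2476 ÷ 50 = 49 full seconds, remainder 26 frames.
49 s = 0 h 0 min 49 s.
Timecode: 00:00:49:26.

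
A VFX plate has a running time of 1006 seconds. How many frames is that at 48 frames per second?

48288 frames

Frames = 1006 × 48 = 48288.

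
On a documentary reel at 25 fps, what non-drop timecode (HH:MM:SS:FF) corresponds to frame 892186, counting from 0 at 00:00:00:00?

09:54:47:11

892186 ÷ 25 = 35687 full seconds, remainder 11 frames.
35687 s = 9 h 54 min 47 s.
Timecode: 09:54:47:11.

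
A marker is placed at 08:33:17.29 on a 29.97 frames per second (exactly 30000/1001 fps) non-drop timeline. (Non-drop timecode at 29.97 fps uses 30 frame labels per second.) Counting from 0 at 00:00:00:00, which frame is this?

frame 923939

Total seconds to the label: (8 × 3600 + 33 × 60 + 17) = 30797.
Frame index = 30797 × 30 + 29 = 923939.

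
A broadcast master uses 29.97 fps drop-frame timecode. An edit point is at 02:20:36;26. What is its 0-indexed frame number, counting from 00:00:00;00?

252854

Complete 10-minute blocks: 14, each 17982 frames → 251748.
Remaining 0 whole minutes in the current block: 0 frames.
Within the current minute: 36 × 30 + 26 = 1106. Total = 251748 + 0 + 1106 = 252854.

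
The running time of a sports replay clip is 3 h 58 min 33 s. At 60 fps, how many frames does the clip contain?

858780 frames

3 h 58 min 33 s = 14313 s.
Frames = 14313 × 60 = 858780.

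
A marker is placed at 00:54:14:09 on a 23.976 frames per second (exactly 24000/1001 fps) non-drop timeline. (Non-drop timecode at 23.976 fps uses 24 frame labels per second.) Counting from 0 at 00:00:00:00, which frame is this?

Total seconds to the label: (0 × 3600 + 54 × 60 + 14) = 3254.
Frame index = 3254 × 24 + 9 = 78105.

frame 78105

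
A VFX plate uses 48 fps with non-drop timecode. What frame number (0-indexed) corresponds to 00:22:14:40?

Total seconds to the label: (0 × 3600 + 22 × 60 + 14) = 1334.
Frame index = 1334 × 48 + 40 = 64072.

64072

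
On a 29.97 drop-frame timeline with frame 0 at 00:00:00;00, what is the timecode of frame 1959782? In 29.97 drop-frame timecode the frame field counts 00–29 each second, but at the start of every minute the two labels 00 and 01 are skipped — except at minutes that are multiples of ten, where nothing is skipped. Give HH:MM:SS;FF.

Ten DF minutes hold 17982 frames, so frame 1959782 lies in block 108 (frames 1942056–1960037) with 17726 frames into that block.
The block's first minute is 1800 frames and the rest 1798 each; 17726 frames reaches minute 9, so 108 × 18 + 9 × 2 = 1962 labels have been skipped so far.
Adding those back, label number 1959782 + 1962 = 1961744 at 30 labels/s is 65391 s + 14 f = 18 h 9 min 51 s frame 14, i.e. 18:09:51;14.

18:09:51;14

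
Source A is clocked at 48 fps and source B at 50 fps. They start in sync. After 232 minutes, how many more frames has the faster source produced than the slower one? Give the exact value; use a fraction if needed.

27840 frames

232 min = 13920 s.
A emits 48 × 13920 = 668160 frames; B emits 50 × 13920 = 696000.
Difference = 27840 frames; B is ahead of A.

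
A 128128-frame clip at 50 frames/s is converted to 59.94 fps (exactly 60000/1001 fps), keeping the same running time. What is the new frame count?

Target frames = source frames × (target rate / source rate) = 128128 × (60000/1001)/(50) = 128128 × 1200/1001 = 153600.

153600 frames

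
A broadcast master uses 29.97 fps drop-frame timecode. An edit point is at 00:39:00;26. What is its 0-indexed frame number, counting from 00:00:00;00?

70154

As if non-drop at 30 labels/s: (0 × 3600 + 39 × 60 + 0) × 30 + 26 = 70226.
Minute boundaries passed: 39; those not divisible by 10: 39 − 3 = 36; dropped labels = 2 × 36 = 72.
Actual frame index = 70226 − 72 = 70154.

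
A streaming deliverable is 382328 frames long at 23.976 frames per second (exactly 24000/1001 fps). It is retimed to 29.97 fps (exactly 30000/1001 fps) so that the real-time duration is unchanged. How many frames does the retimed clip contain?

477910 frames

Frames at target rate = 382328 × (30000/1001) / (24000/1001) = 477910.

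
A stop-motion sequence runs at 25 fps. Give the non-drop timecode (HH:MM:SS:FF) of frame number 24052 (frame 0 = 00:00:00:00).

00:16:02:02

24052 ÷ 25 = 962 full seconds, remainder 2 frames.
962 s = 0 h 16 min 2 s.
Timecode: 00:16:02:02.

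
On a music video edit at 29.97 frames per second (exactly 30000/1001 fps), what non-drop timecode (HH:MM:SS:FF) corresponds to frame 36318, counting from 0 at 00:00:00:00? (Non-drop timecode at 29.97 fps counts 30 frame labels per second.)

00:20:10:18

36318 ÷ 30 = 1210 full seconds, remainder 18 frames.
1210 s = 0 h 20 min 10 s.
Timecode: 00:20:10:18.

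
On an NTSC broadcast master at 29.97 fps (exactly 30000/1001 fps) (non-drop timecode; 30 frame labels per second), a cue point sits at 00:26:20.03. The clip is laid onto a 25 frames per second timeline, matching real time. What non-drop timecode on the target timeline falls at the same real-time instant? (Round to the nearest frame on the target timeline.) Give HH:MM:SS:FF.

Source frame index: (0×3600 + 26×60 + 20) × 30 + 3 = 47403.
Real time: 47403 / (30000/1001) = 15816801/10000 s.
Target frame: (15816801/10000) × (25) = 15816801/400 ≈ 39542.003 → 39542.
At 25 labels/s: frame 39542 → 00:26:21:17.

00:26:21:17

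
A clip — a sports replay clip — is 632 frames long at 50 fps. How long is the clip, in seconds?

Running time = 632 / (50) = 12.64 s.

12.64 seconds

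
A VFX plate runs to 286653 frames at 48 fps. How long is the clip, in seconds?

Running time = 286653 / (48) = 5971.9375 s.

5971.9375 seconds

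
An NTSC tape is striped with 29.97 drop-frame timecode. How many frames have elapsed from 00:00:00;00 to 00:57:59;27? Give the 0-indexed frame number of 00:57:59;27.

104293

Complete 10-minute blocks: 5, each 17982 frames → 89910.
Remaining 7 whole minutes in the current block: 1800 + 6 × 1798 = 12588 frames.
Within the current minute: 59 × 30 + 27 − 2 = 1795 (labels ;00/;01 skipped at this minute). Total = 89910 + 12588 + 1795 = 104293.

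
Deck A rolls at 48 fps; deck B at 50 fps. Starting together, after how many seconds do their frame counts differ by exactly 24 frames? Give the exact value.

12 seconds

The gap grows by |50 − 48| = 2 frames per second.
Time for a 24-frame gap: 24 ÷ (2) = 12 s.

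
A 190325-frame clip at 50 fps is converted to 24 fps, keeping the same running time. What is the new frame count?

Target frames = source frames × (target rate / source rate) = 190325 × (24)/(50) = 190325 × 12/25 = 91356.

91356 frames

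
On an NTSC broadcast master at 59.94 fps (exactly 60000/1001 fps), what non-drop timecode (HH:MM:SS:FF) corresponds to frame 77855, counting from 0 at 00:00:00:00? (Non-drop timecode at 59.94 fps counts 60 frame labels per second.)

00:21:37:35

77855 ÷ 60 = 1297 full seconds, remainder 35 frames.
1297 s = 0 h 21 min 37 s.
Timecode: 00:21:37:35.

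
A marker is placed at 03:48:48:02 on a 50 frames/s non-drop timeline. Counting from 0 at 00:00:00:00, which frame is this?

Total seconds to the label: (3 × 3600 + 48 × 60 + 48) = 13728.
Frame index = 13728 × 50 + 2 = 686402.

686402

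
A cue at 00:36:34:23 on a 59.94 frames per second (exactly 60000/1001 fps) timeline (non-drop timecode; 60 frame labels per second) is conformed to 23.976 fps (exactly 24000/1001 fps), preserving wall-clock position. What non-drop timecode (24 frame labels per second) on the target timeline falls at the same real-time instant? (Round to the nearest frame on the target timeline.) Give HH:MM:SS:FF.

00:36:34:09

Source frame index: (0×3600 + 36×60 + 34) × 60 + 23 = 131663.
Real time: 131663 / (60000/1001) = 131794663/60000 s.
Target frame: (131794663/60000) × (24000/1001) = 263326/5 ≈ 52665.200 → 52665.
At 24 labels/s: frame 52665 → 00:36:34:09.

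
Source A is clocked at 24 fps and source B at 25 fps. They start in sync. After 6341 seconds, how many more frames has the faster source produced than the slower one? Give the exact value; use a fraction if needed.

A emits 24 × 6341 = 152184 frames; B emits 25 × 6341 = 158525.
Difference = 6341 frames; B is ahead of A.

6341 frames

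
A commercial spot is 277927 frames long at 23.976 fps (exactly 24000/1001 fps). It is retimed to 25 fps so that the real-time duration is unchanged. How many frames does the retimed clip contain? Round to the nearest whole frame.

Frames at target rate = 277927 × (25) / (24000/1001) = 278204927/960 ≈ 289796.799.
Nearest whole frame: 289797.

289797 frames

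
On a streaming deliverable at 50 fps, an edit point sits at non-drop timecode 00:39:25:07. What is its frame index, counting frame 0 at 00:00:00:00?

118257

Total seconds to the label: (0 × 3600 + 39 × 60 + 25) = 2365.
Frame index = 2365 × 50 + 7 = 118257.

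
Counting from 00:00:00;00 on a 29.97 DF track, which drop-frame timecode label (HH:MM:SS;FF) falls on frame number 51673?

Ten DF minutes hold 17982 frames, so frame 51673 lies in block 2 (frames 35964–53945) with 15709 frames into that block.
The block's first minute is 1800 frames and the rest 1798 each; 15709 frames reaches minute 8, so 2 × 18 + 8 × 2 = 52 labels have been skipped so far.
Adding those back, label number 51673 + 52 = 51725 at 30 labels/s is 1724 s + 5 f = 0 h 28 min 44 s frame 5, i.e. 00:28:44;05.

00:28:44;05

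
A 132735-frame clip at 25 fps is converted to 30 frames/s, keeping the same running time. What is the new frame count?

159282 frames

Target frames = source frames × (target rate / source rate) = 132735 × (30)/(25) = 132735 × 6/5 = 159282.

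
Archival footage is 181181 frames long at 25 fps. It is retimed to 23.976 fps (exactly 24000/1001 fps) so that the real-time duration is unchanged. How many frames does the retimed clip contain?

173760 frames

Target frames = source frames × (target rate / source rate) = 181181 × (24000/1001)/(25) = 181181 × 960/1001 = 173760.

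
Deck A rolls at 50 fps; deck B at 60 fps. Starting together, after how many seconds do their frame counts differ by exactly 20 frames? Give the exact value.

2 seconds

The gap grows by |60 − 50| = 10 frames per second.
Time for a 20-frame gap: 20 ÷ (10) = 2 s.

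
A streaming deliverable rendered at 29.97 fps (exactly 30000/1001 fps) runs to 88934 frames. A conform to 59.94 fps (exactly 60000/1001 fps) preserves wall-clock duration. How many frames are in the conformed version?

Target frames = source frames × (target rate / source rate) = 88934 × (60000/1001)/(30000/1001) = 88934 × 2 = 177868.

177868 frames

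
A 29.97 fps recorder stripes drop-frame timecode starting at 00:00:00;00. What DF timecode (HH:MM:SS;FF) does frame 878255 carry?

08:08:24;15

Ten DF minutes hold 17982 frames, so frame 878255 lies in block 48 (frames 863136–881117) with 15119 frames into that block.
The block's first minute is 1800 frames and the rest 1798 each; 15119 frames reaches minute 8, so 48 × 18 + 8 × 2 = 880 labels have been skipped so far.
Adding those back, label number 878255 + 880 = 879135 at 30 labels/s is 29304 s + 15 f = 8 h 8 min 24 s frame 15, i.e. 08:08:24;15.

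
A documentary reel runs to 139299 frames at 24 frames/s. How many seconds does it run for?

5804.125 seconds

Running time = 139299 / (24) = 5804.125 s.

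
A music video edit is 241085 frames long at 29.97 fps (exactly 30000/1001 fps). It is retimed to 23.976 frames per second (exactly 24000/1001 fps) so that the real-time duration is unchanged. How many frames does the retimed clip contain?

192868 frames

Target frames = source frames × (target rate / source rate) = 241085 × (24000/1001)/(30000/1001) = 241085 × 4/5 = 192868.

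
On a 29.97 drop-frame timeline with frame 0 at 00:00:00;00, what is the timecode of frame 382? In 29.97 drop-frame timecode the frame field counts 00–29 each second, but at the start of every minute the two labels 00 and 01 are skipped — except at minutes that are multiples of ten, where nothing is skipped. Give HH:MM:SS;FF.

Each 10-minute DF block holds 10 × 60 × 30 − 9 × 2 = 17982 frames. 382 ÷ 17982 → 0 full blocks, remainder 382.
Within the partial block the first minute is 1800 frames and each further minute 1798, so 0 further minute boundaries passed. Total skipped labels = 18 × 0 + 2 × 0 = 0.
Non-drop label index = 382 + 0 = 382; at 30 labels/s that is 00:00:12:22, i.e. DF 00:00:12;22.

00:00:12;22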